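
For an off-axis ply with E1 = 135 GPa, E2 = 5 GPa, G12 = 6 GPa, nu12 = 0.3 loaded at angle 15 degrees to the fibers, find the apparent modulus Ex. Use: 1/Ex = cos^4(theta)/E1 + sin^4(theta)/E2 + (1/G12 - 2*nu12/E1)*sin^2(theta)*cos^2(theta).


cos^4(15) = 0.870513, sin^4(15) = 0.004487, sin^2(15)*cos^2(15) = 0.0625
1/G12 - 2*nu12/E1 = 1/6 - 2*0.3/135 = 0.162222 GPa^-1
1/Ex = 0.870513/135 + 0.004487/5 + 0.162222*0.0625 = 0.0174846 GPa^-1
Ex = 57.19 GPa

57.19 GPa


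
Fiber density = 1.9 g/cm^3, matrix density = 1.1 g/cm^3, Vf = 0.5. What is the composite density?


rho_c = rho_f*Vf + rho_m*(1-Vf) = 1.9*0.5 + 1.1*0.5 = 1.5 g/cm^3

1.5 g/cm^3


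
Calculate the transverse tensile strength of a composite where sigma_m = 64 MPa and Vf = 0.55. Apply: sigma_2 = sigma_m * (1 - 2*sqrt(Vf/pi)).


factor = 1 - 2*sqrt(0.55/pi) = 0.1632
sigma_2 = 64 * 0.1632 = 10.44 MPa

10.44 MPa


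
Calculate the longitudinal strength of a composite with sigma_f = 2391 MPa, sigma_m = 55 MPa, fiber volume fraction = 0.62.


sigma_1 = sigma_f*Vf + sigma_m*(1-Vf) = 2391*0.62 + 55*0.38 = 1503.3 MPa

1503.3 MPa


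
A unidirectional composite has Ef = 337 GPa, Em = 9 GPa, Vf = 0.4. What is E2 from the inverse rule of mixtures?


1/E2 = Vf/Ef + (1-Vf)/Em = 0.4/337 + 0.6/9
E2 = 14.74 GPa

14.74 GPa


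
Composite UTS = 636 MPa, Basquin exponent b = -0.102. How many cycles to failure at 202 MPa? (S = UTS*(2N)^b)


N = 0.5 * (S/UTS)^(1/b) = 0.5 * (202/636)^(1/-0.102) = 38226.0720 cycles

38226.0720 cycles


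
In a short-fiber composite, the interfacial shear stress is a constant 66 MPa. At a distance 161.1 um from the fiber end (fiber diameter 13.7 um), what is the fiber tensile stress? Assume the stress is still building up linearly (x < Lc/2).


Force balance: sigma_f * (pi*d^2/4) = tau * (pi*d) * x  ->  sigma_f = 4 * tau * x / d
sigma_f = 4 * 66 * 161.1 / 13.7 = 3104.4 MPa

3104.4 MPa


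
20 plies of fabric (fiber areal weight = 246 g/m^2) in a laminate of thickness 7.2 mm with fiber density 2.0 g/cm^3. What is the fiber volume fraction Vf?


Vf = n * FAW / (rho_f * h * 1000) = 20 * 246 / (2.0 * 7.2 * 1000) = 0.3417

0.3417


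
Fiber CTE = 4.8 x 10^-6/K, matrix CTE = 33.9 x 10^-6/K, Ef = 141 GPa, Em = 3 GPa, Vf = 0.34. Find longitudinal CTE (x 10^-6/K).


E1 = Ef*Vf + Em*(1-Vf) = 49.92
alpha_1 = (alpha_f*Ef*Vf + alpha_m*Em*(1-Vf))/E1 = 5.95 x 10^-6/K

5.95 x 10^-6/K


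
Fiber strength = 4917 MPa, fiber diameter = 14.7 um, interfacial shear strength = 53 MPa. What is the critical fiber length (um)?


Lc = sigma_f * d / (2 * tau_i) = 4917 * 14.7 / (2 * 53) = 681.9 um

681.9 um


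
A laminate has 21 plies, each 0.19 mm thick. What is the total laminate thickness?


h = n * t_ply = 21 * 0.19 = 3.99 mm

3.99 mm


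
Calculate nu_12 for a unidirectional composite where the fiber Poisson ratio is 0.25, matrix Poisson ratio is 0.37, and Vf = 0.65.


nu_12 = nu_f*Vf + nu_m*(1-Vf) = 0.25*0.65 + 0.37*0.35 = 0.292

0.292


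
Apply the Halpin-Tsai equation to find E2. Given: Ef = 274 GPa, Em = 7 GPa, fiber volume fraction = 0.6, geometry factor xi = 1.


eta = (Ef/Em - 1)/(Ef/Em + xi) = (39.1429 - 1)/(39.1429 + 1) = 0.9502
E2 = Em*(1+xi*eta*Vf)/(1-eta*Vf) = 25.57 GPa

25.57 GPa


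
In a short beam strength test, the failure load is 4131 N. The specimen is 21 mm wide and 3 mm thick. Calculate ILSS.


ILSS = 3F/(4bh) = 3*4131/(4*21*3) = 49.18 MPa

49.18 MPa


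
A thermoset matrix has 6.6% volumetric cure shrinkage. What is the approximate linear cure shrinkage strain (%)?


Linear shrinkage ≈ vol_shrink/3 = 6.6/3 = 2.2%

2.2%


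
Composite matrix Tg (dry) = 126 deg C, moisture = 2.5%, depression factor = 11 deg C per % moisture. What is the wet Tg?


Tg_wet = Tg_dry - k*moisture = 126 - 11*2.5 = 98.5 deg C

98.5 deg C


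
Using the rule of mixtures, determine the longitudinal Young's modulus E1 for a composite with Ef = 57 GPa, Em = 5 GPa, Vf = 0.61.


E1 = Ef*Vf + Em*(1-Vf) = 57*0.61 + 5*0.39 = 36.72 GPa

36.72 GPa


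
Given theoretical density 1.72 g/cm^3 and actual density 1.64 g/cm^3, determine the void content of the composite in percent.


Void% = (rho_theo - rho_actual)/rho_theo * 100 = (1.72 - 1.64)/1.72 * 100 = 4.65%

4.65%


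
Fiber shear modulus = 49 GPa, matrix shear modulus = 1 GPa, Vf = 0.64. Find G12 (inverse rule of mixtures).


1/G12 = Vf/Gf + (1-Vf)/Gm = 0.64/49 + 0.36/1
G12 = 2.68 GPa

2.68 GPa


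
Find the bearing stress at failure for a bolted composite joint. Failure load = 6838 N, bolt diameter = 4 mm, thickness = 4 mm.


sigma_br = F/(d*h) = 6838/(4*4) = 427.4 MPa

427.4 MPa


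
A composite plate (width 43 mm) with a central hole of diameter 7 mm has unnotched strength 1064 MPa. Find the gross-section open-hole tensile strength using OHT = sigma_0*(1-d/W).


OHT = sigma_0*(1-d/W) = 1064*(1-7/43) = 890.8 MPa

890.8 MPa


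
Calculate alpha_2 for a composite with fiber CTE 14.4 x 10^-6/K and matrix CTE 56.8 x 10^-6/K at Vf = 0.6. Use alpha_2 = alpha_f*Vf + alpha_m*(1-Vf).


alpha_2 = alpha_f*Vf + alpha_m*(1-Vf) = 14.4*0.6 + 56.8*0.4 = 31.4 x 10^-6/K

31.4 x 10^-6/K


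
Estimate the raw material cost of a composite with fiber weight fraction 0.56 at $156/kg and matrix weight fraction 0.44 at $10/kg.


Cost = cost_f*Wf + cost_m*Wm = 156*0.56 + 10*0.44 = $91.76/kg

$91.76/kg


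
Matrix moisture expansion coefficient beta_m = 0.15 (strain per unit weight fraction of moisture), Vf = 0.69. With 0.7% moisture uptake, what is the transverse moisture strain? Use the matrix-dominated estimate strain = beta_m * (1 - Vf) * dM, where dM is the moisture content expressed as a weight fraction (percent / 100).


dM = 0.7/100 = 0.007
strain = beta_m * (1-Vf) * dM = 0.15 * 0.31 * 0.007 = 0.0003255

0.0003255


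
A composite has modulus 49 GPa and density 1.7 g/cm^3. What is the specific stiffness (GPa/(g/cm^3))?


Specific stiffness = E/rho = 49/1.7 = 28.8 GPa/(g/cm^3)

28.8 GPa/(g/cm^3)


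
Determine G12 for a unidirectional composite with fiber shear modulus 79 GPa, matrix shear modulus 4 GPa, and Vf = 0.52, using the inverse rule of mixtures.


1/G12 = Vf/Gf + (1-Vf)/Gm = 0.52/79 + 0.48/4
G12 = 7.9 GPa

7.9 GPa


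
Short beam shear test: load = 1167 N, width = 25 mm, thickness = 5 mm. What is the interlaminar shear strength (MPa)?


ILSS = 3F/(4bh) = 3*1167/(4*25*5) = 7.0 MPa

7.0 MPa


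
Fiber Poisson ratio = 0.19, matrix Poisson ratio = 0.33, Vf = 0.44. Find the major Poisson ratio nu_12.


nu_12 = nu_f*Vf + nu_m*(1-Vf) = 0.19*0.44 + 0.33*0.56 = 0.2684

0.2684


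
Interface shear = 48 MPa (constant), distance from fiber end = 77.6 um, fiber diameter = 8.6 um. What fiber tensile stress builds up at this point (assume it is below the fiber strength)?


Force balance: sigma_f * (pi*d^2/4) = tau * (pi*d) * x  ->  sigma_f = 4 * tau * x / d
sigma_f = 4 * 48 * 77.6 / 8.6 = 1732.5 MPa

1732.5 MPa


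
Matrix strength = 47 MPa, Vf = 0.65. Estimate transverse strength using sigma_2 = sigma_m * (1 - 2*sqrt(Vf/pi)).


factor = 1 - 2*sqrt(0.65/pi) = 0.0903
sigma_2 = 47 * 0.0903 = 4.24 MPa

4.24 MPa


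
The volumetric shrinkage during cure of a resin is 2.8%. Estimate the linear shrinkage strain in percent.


Linear shrinkage ≈ vol_shrink/3 = 2.8/3 = 0.933%

0.933%


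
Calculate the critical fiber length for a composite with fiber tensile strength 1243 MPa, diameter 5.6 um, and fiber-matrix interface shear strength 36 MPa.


Lc = sigma_f * d / (2 * tau_i) = 1243 * 5.6 / (2 * 36) = 96.7 um

96.7 um


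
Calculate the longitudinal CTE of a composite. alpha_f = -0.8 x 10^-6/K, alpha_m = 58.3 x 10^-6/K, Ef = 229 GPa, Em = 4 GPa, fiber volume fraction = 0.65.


E1 = Ef*Vf + Em*(1-Vf) = 150.25
alpha_1 = (alpha_f*Ef*Vf + alpha_m*Em*(1-Vf))/E1 = -0.25 x 10^-6/K

-0.25 x 10^-6/K


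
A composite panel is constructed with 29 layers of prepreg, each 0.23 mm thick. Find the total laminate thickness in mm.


h = n * t_ply = 29 * 0.23 = 6.67 mm

6.67 mm


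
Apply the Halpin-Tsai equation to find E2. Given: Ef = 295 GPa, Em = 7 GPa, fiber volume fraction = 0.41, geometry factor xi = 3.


eta = (Ef/Em - 1)/(Ef/Em + xi) = (42.1429 - 1)/(42.1429 + 3) = 0.9114
E2 = Em*(1+xi*eta*Vf)/(1-eta*Vf) = 23.7 GPa

23.7 GPa


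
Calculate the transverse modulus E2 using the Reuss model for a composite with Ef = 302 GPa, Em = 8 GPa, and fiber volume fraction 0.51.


1/E2 = Vf/Ef + (1-Vf)/Em = 0.51/302 + 0.49/8
E2 = 15.89 GPa

15.89 GPa


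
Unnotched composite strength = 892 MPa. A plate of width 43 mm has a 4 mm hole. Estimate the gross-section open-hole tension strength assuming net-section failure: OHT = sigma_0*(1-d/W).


OHT = sigma_0*(1-d/W) = 892*(1-4/43) = 809.0 MPa

809.0 MPa


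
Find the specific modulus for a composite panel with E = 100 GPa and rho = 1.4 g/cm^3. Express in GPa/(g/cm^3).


Specific stiffness = E/rho = 100/1.4 = 71.4 GPa/(g/cm^3)

71.4 GPa/(g/cm^3)


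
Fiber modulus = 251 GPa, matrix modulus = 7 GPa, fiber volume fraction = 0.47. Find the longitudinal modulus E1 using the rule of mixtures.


E1 = Ef*Vf + Em*(1-Vf) = 251*0.47 + 7*0.53 = 121.68 GPa

121.68 GPa


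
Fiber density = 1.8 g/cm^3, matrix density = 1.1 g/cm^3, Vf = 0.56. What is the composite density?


rho_c = rho_f*Vf + rho_m*(1-Vf) = 1.8*0.56 + 1.1*0.44 = 1.492 g/cm^3

1.492 g/cm^3


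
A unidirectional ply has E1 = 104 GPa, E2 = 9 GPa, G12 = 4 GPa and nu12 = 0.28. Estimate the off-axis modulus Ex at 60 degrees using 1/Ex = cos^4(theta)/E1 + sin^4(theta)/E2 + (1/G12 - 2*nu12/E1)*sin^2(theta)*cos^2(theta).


cos^4(60) = 0.0625, sin^4(60) = 0.5625, sin^2(60)*cos^2(60) = 0.1875
1/G12 - 2*nu12/E1 = 1/4 - 2*0.28/104 = 0.244615 GPa^-1
1/Ex = 0.0625/104 + 0.5625/9 + 0.244615*0.1875 = 0.1089663 GPa^-1
Ex = 9.18 GPa

9.18 GPa


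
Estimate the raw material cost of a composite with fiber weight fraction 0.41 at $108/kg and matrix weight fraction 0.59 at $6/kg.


Cost = cost_f*Wf + cost_m*Wm = 108*0.41 + 6*0.59 = $47.82/kg

$47.82/kg


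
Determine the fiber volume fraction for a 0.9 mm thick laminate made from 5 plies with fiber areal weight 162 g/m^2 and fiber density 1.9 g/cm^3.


Vf = n * FAW / (rho_f * h * 1000) = 5 * 162 / (1.9 * 0.9 * 1000) = 0.4737

0.4737


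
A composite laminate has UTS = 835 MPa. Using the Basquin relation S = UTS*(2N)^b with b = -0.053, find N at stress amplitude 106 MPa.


N = 0.5 * (S/UTS)^(1/b) = 0.5 * (106/835)^(1/-0.053) = 4.0908e+16 cycles

4.0908e+16 cycles


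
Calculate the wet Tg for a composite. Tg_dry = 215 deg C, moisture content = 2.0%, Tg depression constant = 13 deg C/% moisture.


Tg_wet = Tg_dry - k*moisture = 215 - 13*2.0 = 189.0 deg C

189.0 deg C


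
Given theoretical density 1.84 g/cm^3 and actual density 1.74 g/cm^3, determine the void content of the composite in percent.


Void% = (rho_theo - rho_actual)/rho_theo * 100 = (1.84 - 1.74)/1.84 * 100 = 5.43%

5.43%


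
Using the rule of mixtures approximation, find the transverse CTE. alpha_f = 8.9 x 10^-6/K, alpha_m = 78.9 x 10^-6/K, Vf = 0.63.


alpha_2 = alpha_f*Vf + alpha_m*(1-Vf) = 8.9*0.63 + 78.9*0.37 = 34.8 x 10^-6/K

34.8 x 10^-6/K


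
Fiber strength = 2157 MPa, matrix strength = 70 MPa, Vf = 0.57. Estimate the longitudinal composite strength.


sigma_1 = sigma_f*Vf + sigma_m*(1-Vf) = 2157*0.57 + 70*0.43 = 1259.6 MPa

1259.6 MPa


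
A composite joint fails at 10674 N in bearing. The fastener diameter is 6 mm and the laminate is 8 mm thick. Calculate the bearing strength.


sigma_br = F/(d*h) = 10674/(6*8) = 222.4 MPa

222.4 MPa


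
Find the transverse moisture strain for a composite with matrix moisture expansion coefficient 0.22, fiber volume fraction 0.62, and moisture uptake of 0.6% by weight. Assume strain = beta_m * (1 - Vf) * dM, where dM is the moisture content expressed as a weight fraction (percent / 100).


dM = 0.6/100 = 0.006
strain = beta_m * (1-Vf) * dM = 0.22 * 0.38 * 0.006 = 0.0005016

0.0005016


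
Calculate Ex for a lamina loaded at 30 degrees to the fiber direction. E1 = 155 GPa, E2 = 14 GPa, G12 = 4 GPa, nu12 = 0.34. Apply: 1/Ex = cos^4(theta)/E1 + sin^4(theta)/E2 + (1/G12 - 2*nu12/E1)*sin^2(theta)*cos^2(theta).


cos^4(30) = 0.5625, sin^4(30) = 0.0625, sin^2(30)*cos^2(30) = 0.1875
1/G12 - 2*nu12/E1 = 1/4 - 2*0.34/155 = 0.245613 GPa^-1
1/Ex = 0.5625/155 + 0.0625/14 + 0.245613*0.1875 = 0.0541457 GPa^-1
Ex = 18.47 GPa

18.47 GPa


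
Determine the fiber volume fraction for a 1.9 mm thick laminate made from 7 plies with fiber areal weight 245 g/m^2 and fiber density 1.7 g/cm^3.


Vf = n * FAW / (rho_f * h * 1000) = 7 * 245 / (1.7 * 1.9 * 1000) = 0.531

0.531


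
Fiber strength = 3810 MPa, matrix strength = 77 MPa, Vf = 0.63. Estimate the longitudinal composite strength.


sigma_1 = sigma_f*Vf + sigma_m*(1-Vf) = 3810*0.63 + 77*0.37 = 2428.8 MPa

2428.8 MPa


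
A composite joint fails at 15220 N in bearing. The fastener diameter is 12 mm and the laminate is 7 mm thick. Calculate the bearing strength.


sigma_br = F/(d*h) = 15220/(12*7) = 181.2 MPa

181.2 MPa


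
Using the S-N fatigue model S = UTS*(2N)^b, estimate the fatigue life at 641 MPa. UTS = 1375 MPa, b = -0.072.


N = 0.5 * (S/UTS)^(1/b) = 0.5 * (641/1375)^(1/-0.072) = 20061.7207 cycles

20061.7207 cycles


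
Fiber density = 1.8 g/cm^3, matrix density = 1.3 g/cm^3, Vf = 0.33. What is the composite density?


rho_c = rho_f*Vf + rho_m*(1-Vf) = 1.8*0.33 + 1.3*0.67 = 1.465 g/cm^3

1.465 g/cm^3


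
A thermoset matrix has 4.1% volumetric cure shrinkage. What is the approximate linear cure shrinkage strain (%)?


Linear shrinkage ≈ vol_shrink/3 = 4.1/3 = 1.367%

1.367%


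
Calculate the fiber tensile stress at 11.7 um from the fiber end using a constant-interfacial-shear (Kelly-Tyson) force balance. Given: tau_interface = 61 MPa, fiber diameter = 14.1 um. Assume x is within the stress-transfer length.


Force balance: sigma_f * (pi*d^2/4) = tau * (pi*d) * x  ->  sigma_f = 4 * tau * x / d
sigma_f = 4 * 61 * 11.7 / 14.1 = 202.5 MPa

202.5 MPa


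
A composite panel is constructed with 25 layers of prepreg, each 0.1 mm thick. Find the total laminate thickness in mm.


h = n * t_ply = 25 * 0.1 = 2.5 mm

2.5 mm


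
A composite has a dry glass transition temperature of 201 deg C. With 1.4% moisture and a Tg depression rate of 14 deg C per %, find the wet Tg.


Tg_wet = Tg_dry - k*moisture = 201 - 14*1.4 = 181.4 deg C

181.4 deg C


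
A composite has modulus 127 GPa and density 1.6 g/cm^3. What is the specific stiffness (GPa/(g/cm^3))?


Specific stiffness = E/rho = 127/1.6 = 79.4 GPa/(g/cm^3)

79.4 GPa/(g/cm^3)


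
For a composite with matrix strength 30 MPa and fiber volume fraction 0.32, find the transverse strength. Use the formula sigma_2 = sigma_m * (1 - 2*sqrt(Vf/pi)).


factor = 1 - 2*sqrt(0.32/pi) = 0.3617
sigma_2 = 30 * 0.3617 = 10.85 MPa

10.85 MPa


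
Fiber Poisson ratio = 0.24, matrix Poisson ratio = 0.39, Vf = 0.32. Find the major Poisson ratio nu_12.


nu_12 = nu_f*Vf + nu_m*(1-Vf) = 0.24*0.32 + 0.39*0.68 = 0.342

0.342


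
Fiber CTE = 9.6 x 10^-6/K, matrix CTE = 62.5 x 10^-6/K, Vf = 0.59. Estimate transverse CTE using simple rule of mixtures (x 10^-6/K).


alpha_2 = alpha_f*Vf + alpha_m*(1-Vf) = 9.6*0.59 + 62.5*0.41 = 31.3 x 10^-6/K

31.3 x 10^-6/K


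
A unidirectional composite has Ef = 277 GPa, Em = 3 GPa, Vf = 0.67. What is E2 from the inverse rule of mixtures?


1/E2 = Vf/Ef + (1-Vf)/Em = 0.67/277 + 0.33/3
E2 = 8.9 GPa

8.9 GPa


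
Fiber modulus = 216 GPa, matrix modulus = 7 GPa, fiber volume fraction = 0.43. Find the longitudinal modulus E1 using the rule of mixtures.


E1 = Ef*Vf + Em*(1-Vf) = 216*0.43 + 7*0.57 = 96.87 GPa

96.87 GPa


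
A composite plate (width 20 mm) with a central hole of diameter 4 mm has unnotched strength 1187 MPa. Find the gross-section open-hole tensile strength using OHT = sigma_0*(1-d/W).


OHT = sigma_0*(1-d/W) = 1187*(1-4/20) = 949.6 MPa

949.6 MPa


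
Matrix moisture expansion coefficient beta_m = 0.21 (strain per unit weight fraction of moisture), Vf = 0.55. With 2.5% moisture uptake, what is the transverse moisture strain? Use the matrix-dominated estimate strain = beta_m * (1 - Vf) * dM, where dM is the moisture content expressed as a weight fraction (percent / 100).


dM = 2.5/100 = 0.025
strain = beta_m * (1-Vf) * dM = 0.21 * 0.45 * 0.025 = 0.0023625

0.0023625


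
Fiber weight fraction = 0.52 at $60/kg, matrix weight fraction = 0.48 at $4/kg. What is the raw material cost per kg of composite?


Cost = cost_f*Wf + cost_m*Wm = 60*0.52 + 4*0.48 = $33.12/kg

$33.12/kg


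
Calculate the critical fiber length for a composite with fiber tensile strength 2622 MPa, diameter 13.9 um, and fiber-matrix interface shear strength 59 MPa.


Lc = sigma_f * d / (2 * tau_i) = 2622 * 13.9 / (2 * 59) = 308.9 um

308.9 um


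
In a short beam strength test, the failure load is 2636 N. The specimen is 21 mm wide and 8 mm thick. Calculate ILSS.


ILSS = 3F/(4bh) = 3*2636/(4*21*8) = 11.77 MPa

11.77 MPa


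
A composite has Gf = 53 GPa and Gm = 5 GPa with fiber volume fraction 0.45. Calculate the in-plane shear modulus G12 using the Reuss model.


1/G12 = Vf/Gf + (1-Vf)/Gm = 0.45/53 + 0.55/5
G12 = 8.44 GPa

8.44 GPa


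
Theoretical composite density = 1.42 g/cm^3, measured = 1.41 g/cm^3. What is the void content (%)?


Void% = (rho_theo - rho_actual)/rho_theo * 100 = (1.42 - 1.41)/1.42 * 100 = 0.7%

0.7%


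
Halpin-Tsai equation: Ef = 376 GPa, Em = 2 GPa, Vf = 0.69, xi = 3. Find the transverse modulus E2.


eta = (Ef/Em - 1)/(Ef/Em + xi) = (188.0 - 1)/(188.0 + 3) = 0.9791
E2 = Em*(1+xi*eta*Vf)/(1-eta*Vf) = 18.66 GPa

18.66 GPa


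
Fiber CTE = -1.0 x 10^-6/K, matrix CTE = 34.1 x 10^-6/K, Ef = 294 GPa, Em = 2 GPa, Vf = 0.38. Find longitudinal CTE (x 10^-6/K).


E1 = Ef*Vf + Em*(1-Vf) = 112.96
alpha_1 = (alpha_f*Ef*Vf + alpha_m*Em*(1-Vf))/E1 = -0.61 x 10^-6/K

-0.61 x 10^-6/K


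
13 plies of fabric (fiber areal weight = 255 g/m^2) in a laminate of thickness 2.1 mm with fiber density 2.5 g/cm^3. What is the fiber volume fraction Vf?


Vf = n * FAW / (rho_f * h * 1000) = 13 * 255 / (2.5 * 2.1 * 1000) = 0.6314

0.6314


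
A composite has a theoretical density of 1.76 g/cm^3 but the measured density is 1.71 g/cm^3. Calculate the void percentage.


Void% = (rho_theo - rho_actual)/rho_theo * 100 = (1.76 - 1.71)/1.76 * 100 = 2.84%

2.84%


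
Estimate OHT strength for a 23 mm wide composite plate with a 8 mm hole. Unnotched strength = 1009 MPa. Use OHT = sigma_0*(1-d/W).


OHT = sigma_0*(1-d/W) = 1009*(1-8/23) = 658.0 MPa

658.0 MPa


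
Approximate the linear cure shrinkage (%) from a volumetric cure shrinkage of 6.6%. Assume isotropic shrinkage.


Linear shrinkage ≈ vol_shrink/3 = 6.6/3 = 2.2%

2.2%


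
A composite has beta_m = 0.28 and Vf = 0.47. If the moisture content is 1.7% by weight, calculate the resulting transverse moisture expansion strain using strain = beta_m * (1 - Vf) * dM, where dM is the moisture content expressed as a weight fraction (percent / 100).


dM = 1.7/100 = 0.017
strain = beta_m * (1-Vf) * dM = 0.28 * 0.53 * 0.017 = 0.0025228

0.0025228


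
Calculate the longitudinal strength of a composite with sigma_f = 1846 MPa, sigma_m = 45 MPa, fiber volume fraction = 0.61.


sigma_1 = sigma_f*Vf + sigma_m*(1-Vf) = 1846*0.61 + 45*0.39 = 1143.6 MPa

1143.6 MPa


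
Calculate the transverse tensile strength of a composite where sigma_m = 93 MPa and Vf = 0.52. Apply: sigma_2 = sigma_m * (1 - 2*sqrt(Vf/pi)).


factor = 1 - 2*sqrt(0.52/pi) = 0.1863
sigma_2 = 93 * 0.1863 = 17.33 MPa

17.33 MPa


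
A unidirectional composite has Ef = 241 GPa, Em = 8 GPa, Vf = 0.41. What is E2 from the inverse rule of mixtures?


1/E2 = Vf/Ef + (1-Vf)/Em = 0.41/241 + 0.59/8
E2 = 13.25 GPa

13.25 GPa


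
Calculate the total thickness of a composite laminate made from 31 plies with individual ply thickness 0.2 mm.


h = n * t_ply = 31 * 0.2 = 6.2 mm

6.2 mm


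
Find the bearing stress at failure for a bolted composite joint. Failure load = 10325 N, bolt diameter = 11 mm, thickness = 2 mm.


sigma_br = F/(d*h) = 10325/(11*2) = 469.3 MPa

469.3 MPa


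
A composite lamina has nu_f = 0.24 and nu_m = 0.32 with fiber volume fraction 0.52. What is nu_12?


nu_12 = nu_f*Vf + nu_m*(1-Vf) = 0.24*0.52 + 0.32*0.48 = 0.2784

0.2784


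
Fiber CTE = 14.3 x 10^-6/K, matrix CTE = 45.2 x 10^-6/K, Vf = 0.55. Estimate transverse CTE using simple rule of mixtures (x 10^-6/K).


alpha_2 = alpha_f*Vf + alpha_m*(1-Vf) = 14.3*0.55 + 45.2*0.45 = 28.2 x 10^-6/K

28.2 x 10^-6/K


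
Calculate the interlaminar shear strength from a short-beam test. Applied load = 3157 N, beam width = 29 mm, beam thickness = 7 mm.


ILSS = 3F/(4bh) = 3*3157/(4*29*7) = 11.66 MPa

11.66 MPa


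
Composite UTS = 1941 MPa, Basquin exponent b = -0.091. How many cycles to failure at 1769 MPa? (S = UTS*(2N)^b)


N = 0.5 * (S/UTS)^(1/b) = 0.5 * (1769/1941)^(1/-0.091) = 1.3861 cycles

1.3861 cycles


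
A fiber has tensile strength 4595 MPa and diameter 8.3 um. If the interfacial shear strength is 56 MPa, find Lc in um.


Lc = sigma_f * d / (2 * tau_i) = 4595 * 8.3 / (2 * 56) = 340.5 um

340.5 um


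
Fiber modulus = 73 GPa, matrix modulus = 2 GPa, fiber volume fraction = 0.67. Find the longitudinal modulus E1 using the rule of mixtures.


E1 = Ef*Vf + Em*(1-Vf) = 73*0.67 + 2*0.33 = 49.57 GPa

49.57 GPa


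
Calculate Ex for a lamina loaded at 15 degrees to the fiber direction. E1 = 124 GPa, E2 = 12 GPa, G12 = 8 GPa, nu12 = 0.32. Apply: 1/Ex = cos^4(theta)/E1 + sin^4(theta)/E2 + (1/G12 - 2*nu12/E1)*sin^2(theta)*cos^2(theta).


cos^4(15) = 0.870513, sin^4(15) = 0.004487, sin^2(15)*cos^2(15) = 0.0625
1/G12 - 2*nu12/E1 = 1/8 - 2*0.32/124 = 0.119839 GPa^-1
1/Ex = 0.870513/124 + 0.004487/12 + 0.119839*0.0625 = 0.0148841 GPa^-1
Ex = 67.19 GPa

67.19 GPa


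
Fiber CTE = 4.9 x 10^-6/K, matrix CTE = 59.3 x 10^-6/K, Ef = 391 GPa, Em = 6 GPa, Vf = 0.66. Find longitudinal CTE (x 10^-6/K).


E1 = Ef*Vf + Em*(1-Vf) = 260.1
alpha_1 = (alpha_f*Ef*Vf + alpha_m*Em*(1-Vf))/E1 = 5.33 x 10^-6/K

5.33 x 10^-6/K


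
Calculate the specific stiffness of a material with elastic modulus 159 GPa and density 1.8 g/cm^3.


Specific stiffness = E/rho = 159/1.8 = 88.3 GPa/(g/cm^3)

88.3 GPa/(g/cm^3)


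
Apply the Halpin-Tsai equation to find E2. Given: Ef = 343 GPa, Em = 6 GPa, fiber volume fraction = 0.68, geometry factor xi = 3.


eta = (Ef/Em - 1)/(Ef/Em + xi) = (57.1667 - 1)/(57.1667 + 3) = 0.9335
E2 = Em*(1+xi*eta*Vf)/(1-eta*Vf) = 47.72 GPa

47.72 GPa


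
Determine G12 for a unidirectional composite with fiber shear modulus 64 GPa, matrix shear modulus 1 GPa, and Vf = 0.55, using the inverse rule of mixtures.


1/G12 = Vf/Gf + (1-Vf)/Gm = 0.55/64 + 0.45/1
G12 = 2.18 GPa

2.18 GPa


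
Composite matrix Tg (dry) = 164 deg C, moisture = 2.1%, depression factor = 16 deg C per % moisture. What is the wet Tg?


Tg_wet = Tg_dry - k*moisture = 164 - 16*2.1 = 130.4 deg C

130.4 deg C


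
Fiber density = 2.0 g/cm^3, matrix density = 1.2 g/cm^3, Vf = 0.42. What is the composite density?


rho_c = rho_f*Vf + rho_m*(1-Vf) = 2.0*0.42 + 1.2*0.58 = 1.536 g/cm^3

1.536 g/cm^3


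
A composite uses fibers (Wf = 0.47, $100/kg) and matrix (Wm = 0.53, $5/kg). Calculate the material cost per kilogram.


Cost = cost_f*Wf + cost_m*Wm = 100*0.47 + 5*0.53 = $49.65/kg

$49.65/kg


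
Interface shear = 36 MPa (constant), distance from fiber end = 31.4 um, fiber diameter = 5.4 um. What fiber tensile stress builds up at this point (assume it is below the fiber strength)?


Force balance: sigma_f * (pi*d^2/4) = tau * (pi*d) * x  ->  sigma_f = 4 * tau * x / d
sigma_f = 4 * 36 * 31.4 / 5.4 = 837.3 MPa

837.3 MPa


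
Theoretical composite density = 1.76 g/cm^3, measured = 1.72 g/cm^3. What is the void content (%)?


Void% = (rho_theo - rho_actual)/rho_theo * 100 = (1.76 - 1.72)/1.76 * 100 = 2.27%

2.27%


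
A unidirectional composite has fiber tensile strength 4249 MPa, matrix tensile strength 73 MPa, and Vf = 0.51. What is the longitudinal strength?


sigma_1 = sigma_f*Vf + sigma_m*(1-Vf) = 4249*0.51 + 73*0.49 = 2202.8 MPa

2202.8 MPa


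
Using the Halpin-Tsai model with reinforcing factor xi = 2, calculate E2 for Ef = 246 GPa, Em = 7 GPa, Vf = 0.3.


eta = (Ef/Em - 1)/(Ef/Em + xi) = (35.1429 - 1)/(35.1429 + 2) = 0.9192
E2 = Em*(1+xi*eta*Vf)/(1-eta*Vf) = 15.0 GPa

15.0 GPa


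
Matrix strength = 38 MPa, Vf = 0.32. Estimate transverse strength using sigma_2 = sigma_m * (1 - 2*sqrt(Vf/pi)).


factor = 1 - 2*sqrt(0.32/pi) = 0.3617
sigma_2 = 38 * 0.3617 = 13.74 MPa

13.74 MPa


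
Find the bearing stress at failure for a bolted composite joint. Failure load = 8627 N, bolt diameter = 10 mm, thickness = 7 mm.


sigma_br = F/(d*h) = 8627/(10*7) = 123.2 MPa

123.2 MPa


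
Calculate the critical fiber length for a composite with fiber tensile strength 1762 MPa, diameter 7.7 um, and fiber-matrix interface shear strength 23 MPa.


Lc = sigma_f * d / (2 * tau_i) = 1762 * 7.7 / (2 * 23) = 294.9 um

294.9 um


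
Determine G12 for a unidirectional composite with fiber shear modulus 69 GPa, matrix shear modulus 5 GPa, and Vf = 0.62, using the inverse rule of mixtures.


1/G12 = Vf/Gf + (1-Vf)/Gm = 0.62/69 + 0.38/5
G12 = 11.77 GPa

11.77 GPa


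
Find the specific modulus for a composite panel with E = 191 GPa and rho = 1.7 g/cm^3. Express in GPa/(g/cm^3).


Specific stiffness = E/rho = 191/1.7 = 112.4 GPa/(g/cm^3)

112.4 GPa/(g/cm^3)


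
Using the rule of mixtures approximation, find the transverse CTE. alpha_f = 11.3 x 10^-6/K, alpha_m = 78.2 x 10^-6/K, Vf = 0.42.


alpha_2 = alpha_f*Vf + alpha_m*(1-Vf) = 11.3*0.42 + 78.2*0.58 = 50.1 x 10^-6/K

50.1 x 10^-6/K


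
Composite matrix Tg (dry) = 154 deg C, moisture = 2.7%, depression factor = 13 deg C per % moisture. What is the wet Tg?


Tg_wet = Tg_dry - k*moisture = 154 - 13*2.7 = 118.9 deg C

118.9 deg C


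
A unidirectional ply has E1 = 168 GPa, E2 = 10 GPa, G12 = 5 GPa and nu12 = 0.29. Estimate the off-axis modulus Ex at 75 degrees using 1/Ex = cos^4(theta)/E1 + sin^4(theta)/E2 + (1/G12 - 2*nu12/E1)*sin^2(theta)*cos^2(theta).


cos^4(75) = 0.004487, sin^4(75) = 0.870513, sin^2(75)*cos^2(75) = 0.0625
1/G12 - 2*nu12/E1 = 1/5 - 2*0.29/168 = 0.196548 GPa^-1
1/Ex = 0.004487/168 + 0.870513/10 + 0.196548*0.0625 = 0.0993622 GPa^-1
Ex = 10.06 GPa

10.06 GPa


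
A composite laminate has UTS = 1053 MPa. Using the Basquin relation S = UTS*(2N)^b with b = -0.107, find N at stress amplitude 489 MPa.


N = 0.5 * (S/UTS)^(1/b) = 0.5 * (489/1053)^(1/-0.107) = 648.9877 cycles

648.9877 cycles


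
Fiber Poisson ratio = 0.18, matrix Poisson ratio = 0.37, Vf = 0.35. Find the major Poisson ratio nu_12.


nu_12 = nu_f*Vf + nu_m*(1-Vf) = 0.18*0.35 + 0.37*0.65 = 0.3035

0.3035


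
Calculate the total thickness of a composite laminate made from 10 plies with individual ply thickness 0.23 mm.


h = n * t_ply = 10 * 0.23 = 2.3 mm

2.3 mm


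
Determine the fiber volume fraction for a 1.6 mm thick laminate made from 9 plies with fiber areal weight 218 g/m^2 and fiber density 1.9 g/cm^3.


Vf = n * FAW / (rho_f * h * 1000) = 9 * 218 / (1.9 * 1.6 * 1000) = 0.6454

0.6454


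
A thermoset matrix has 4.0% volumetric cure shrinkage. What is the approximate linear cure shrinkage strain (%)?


Linear shrinkage ≈ vol_shrink/3 = 4.0/3 = 1.333%

1.333%


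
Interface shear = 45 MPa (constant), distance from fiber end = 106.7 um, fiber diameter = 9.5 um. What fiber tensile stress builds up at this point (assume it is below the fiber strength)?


Force balance: sigma_f * (pi*d^2/4) = tau * (pi*d) * x  ->  sigma_f = 4 * tau * x / d
sigma_f = 4 * 45 * 106.7 / 9.5 = 2021.7 MPa

2021.7 MPa


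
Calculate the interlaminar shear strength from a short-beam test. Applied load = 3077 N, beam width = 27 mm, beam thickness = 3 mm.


ILSS = 3F/(4bh) = 3*3077/(4*27*3) = 28.49 MPa

28.49 MPa


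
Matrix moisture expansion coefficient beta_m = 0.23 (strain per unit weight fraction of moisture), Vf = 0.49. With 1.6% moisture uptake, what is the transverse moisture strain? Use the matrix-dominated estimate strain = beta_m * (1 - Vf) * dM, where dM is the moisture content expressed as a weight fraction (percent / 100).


dM = 1.6/100 = 0.016
strain = beta_m * (1-Vf) * dM = 0.23 * 0.51 * 0.016 = 0.0018768

0.0018768


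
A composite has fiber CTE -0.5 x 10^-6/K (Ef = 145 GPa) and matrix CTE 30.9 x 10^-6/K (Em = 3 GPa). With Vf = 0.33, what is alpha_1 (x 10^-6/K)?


E1 = Ef*Vf + Em*(1-Vf) = 49.86
alpha_1 = (alpha_f*Ef*Vf + alpha_m*Em*(1-Vf))/E1 = 0.77 x 10^-6/K

0.77 x 10^-6/K


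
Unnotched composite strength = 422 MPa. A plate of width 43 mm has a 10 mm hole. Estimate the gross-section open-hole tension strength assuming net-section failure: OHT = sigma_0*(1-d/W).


OHT = sigma_0*(1-d/W) = 422*(1-10/43) = 323.9 MPa

323.9 MPa


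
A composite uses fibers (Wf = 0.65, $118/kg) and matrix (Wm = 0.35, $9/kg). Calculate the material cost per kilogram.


Cost = cost_f*Wf + cost_m*Wm = 118*0.65 + 9*0.35 = $79.85/kg

$79.85/kg


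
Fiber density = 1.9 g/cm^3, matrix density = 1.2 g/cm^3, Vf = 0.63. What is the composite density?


rho_c = rho_f*Vf + rho_m*(1-Vf) = 1.9*0.63 + 1.2*0.37 = 1.641 g/cm^3

1.641 g/cm^3


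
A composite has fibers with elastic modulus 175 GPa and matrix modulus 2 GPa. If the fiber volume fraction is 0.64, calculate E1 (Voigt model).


E1 = Ef*Vf + Em*(1-Vf) = 175*0.64 + 2*0.36 = 112.72 GPa

112.72 GPa


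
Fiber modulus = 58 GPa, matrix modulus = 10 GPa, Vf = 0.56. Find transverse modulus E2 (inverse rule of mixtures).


1/E2 = Vf/Ef + (1-Vf)/Em = 0.56/58 + 0.44/10
E2 = 18.64 GPa

18.64 GPa


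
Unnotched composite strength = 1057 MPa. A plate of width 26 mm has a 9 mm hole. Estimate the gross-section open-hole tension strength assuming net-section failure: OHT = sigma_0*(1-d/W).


OHT = sigma_0*(1-d/W) = 1057*(1-9/26) = 691.1 MPa

691.1 MPa


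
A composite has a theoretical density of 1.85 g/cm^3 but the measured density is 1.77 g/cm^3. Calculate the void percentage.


Void% = (rho_theo - rho_actual)/rho_theo * 100 = (1.85 - 1.77)/1.85 * 100 = 4.32%

4.32%


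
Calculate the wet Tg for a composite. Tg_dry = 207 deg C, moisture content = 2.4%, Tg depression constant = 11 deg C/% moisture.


Tg_wet = Tg_dry - k*moisture = 207 - 11*2.4 = 180.6 deg C

180.6 deg C


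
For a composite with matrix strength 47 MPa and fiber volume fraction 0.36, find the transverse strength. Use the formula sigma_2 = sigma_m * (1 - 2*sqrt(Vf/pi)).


factor = 1 - 2*sqrt(0.36/pi) = 0.323
sigma_2 = 47 * 0.323 = 15.18 MPa

15.18 MPa


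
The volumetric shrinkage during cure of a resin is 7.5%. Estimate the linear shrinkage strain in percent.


Linear shrinkage ≈ vol_shrink/3 = 7.5/3 = 2.5%

2.5%


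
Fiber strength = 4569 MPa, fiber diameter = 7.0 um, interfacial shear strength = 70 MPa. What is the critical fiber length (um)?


Lc = sigma_f * d / (2 * tau_i) = 4569 * 7.0 / (2 * 70) = 228.5 um

228.5 um


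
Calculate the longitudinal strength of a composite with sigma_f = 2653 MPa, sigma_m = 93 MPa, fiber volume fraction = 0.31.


sigma_1 = sigma_f*Vf + sigma_m*(1-Vf) = 2653*0.31 + 93*0.69 = 886.6 MPa

886.6 MPa


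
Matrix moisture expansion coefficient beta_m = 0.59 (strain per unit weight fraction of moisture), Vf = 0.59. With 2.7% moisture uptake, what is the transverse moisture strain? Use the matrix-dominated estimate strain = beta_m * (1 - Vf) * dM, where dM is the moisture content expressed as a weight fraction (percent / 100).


dM = 2.7/100 = 0.027
strain = beta_m * (1-Vf) * dM = 0.59 * 0.41 * 0.027 = 0.0065313

0.0065313


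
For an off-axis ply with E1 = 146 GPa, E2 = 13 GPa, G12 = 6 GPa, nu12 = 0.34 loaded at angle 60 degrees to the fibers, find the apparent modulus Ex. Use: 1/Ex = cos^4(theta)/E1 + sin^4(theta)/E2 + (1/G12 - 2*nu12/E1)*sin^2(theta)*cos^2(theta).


cos^4(60) = 0.0625, sin^4(60) = 0.5625, sin^2(60)*cos^2(60) = 0.1875
1/G12 - 2*nu12/E1 = 1/6 - 2*0.34/146 = 0.162009 GPa^-1
1/Ex = 0.0625/146 + 0.5625/13 + 0.162009*0.1875 = 0.074074 GPa^-1
Ex = 13.5 GPa

13.5 GPa


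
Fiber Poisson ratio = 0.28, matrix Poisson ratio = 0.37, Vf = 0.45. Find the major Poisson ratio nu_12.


nu_12 = nu_f*Vf + nu_m*(1-Vf) = 0.28*0.45 + 0.37*0.55 = 0.3295

0.3295


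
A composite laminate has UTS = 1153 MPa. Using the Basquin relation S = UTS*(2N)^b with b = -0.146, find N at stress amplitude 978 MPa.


N = 0.5 * (S/UTS)^(1/b) = 0.5 * (978/1153)^(1/-0.146) = 1.5439 cycles

1.5439 cycles


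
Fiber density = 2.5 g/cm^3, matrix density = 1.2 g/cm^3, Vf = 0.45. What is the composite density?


rho_c = rho_f*Vf + rho_m*(1-Vf) = 2.5*0.45 + 1.2*0.55 = 1.785 g/cm^3

1.785 g/cm^3


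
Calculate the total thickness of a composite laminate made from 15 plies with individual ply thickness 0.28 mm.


h = n * t_ply = 15 * 0.28 = 4.2 mm

4.2 mm


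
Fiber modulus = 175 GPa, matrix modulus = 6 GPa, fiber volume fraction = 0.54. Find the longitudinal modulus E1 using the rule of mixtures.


E1 = Ef*Vf + Em*(1-Vf) = 175*0.54 + 6*0.46 = 97.26 GPa

97.26 GPa


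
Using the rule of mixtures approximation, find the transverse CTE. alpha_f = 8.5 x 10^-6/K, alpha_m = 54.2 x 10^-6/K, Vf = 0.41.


alpha_2 = alpha_f*Vf + alpha_m*(1-Vf) = 8.5*0.41 + 54.2*0.59 = 35.5 x 10^-6/K

35.5 x 10^-6/K


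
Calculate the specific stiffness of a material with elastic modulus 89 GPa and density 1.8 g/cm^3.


Specific stiffness = E/rho = 89/1.8 = 49.4 GPa/(g/cm^3)

49.4 GPa/(g/cm^3)


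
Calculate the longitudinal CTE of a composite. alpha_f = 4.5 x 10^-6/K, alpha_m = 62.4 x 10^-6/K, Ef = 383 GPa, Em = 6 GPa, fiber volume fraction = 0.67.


E1 = Ef*Vf + Em*(1-Vf) = 258.59
alpha_1 = (alpha_f*Ef*Vf + alpha_m*Em*(1-Vf))/E1 = 4.94 x 10^-6/K

4.94 x 10^-6/K


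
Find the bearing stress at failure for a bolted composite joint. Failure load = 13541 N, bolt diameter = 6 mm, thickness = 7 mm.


sigma_br = F/(d*h) = 13541/(6*7) = 322.4 MPa

322.4 MPa


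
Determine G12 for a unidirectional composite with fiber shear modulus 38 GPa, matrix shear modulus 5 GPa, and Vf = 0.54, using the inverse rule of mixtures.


1/G12 = Vf/Gf + (1-Vf)/Gm = 0.54/38 + 0.46/5
G12 = 9.42 GPa

9.42 GPa


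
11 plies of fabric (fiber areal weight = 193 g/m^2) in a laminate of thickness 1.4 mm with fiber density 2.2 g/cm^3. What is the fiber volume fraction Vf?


Vf = n * FAW / (rho_f * h * 1000) = 11 * 193 / (2.2 * 1.4 * 1000) = 0.6893

0.6893


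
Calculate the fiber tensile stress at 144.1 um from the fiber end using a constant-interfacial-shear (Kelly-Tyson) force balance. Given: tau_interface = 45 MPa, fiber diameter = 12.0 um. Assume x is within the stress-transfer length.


Force balance: sigma_f * (pi*d^2/4) = tau * (pi*d) * x  ->  sigma_f = 4 * tau * x / d
sigma_f = 4 * 45 * 144.1 / 12.0 = 2161.5 MPa

2161.5 MPa


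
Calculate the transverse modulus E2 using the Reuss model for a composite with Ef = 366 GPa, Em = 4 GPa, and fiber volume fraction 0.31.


1/E2 = Vf/Ef + (1-Vf)/Em = 0.31/366 + 0.69/4
E2 = 5.77 GPa

5.77 GPa


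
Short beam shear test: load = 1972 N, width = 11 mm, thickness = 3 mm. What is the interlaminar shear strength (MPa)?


ILSS = 3F/(4bh) = 3*1972/(4*11*3) = 44.82 MPa

44.82 MPa


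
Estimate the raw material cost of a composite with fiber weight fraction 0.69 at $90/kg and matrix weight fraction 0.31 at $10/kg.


Cost = cost_f*Wf + cost_m*Wm = 90*0.69 + 10*0.31 = $65.2/kg

$65.2/kg


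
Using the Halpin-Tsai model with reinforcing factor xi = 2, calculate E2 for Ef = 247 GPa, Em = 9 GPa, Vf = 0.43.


eta = (Ef/Em - 1)/(Ef/Em + xi) = (27.4444 - 1)/(27.4444 + 2) = 0.8981
E2 = Em*(1+xi*eta*Vf)/(1-eta*Vf) = 25.99 GPa

25.99 GPa


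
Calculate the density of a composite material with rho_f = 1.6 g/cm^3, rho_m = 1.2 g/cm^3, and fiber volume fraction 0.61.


rho_c = rho_f*Vf + rho_m*(1-Vf) = 1.6*0.61 + 1.2*0.39 = 1.444 g/cm^3

1.444 g/cm^3


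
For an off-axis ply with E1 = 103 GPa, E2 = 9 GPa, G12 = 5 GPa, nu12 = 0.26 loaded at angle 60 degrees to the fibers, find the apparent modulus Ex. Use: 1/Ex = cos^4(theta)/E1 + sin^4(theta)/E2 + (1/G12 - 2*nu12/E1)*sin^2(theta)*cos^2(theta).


cos^4(60) = 0.0625, sin^4(60) = 0.5625, sin^2(60)*cos^2(60) = 0.1875
1/G12 - 2*nu12/E1 = 1/5 - 2*0.26/103 = 0.194951 GPa^-1
1/Ex = 0.0625/103 + 0.5625/9 + 0.194951*0.1875 = 0.0996602 GPa^-1
Ex = 10.03 GPa

10.03 GPa


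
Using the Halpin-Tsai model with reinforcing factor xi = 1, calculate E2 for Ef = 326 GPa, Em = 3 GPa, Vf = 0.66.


eta = (Ef/Em - 1)/(Ef/Em + xi) = (108.6667 - 1)/(108.6667 + 1) = 0.9818
E2 = Em*(1+xi*eta*Vf)/(1-eta*Vf) = 14.04 GPa

14.04 GPa


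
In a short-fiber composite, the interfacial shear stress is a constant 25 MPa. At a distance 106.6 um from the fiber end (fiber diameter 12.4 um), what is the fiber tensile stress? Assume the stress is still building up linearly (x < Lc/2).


Force balance: sigma_f * (pi*d^2/4) = tau * (pi*d) * x  ->  sigma_f = 4 * tau * x / d
sigma_f = 4 * 25 * 106.6 / 12.4 = 859.7 MPa

859.7 MPa


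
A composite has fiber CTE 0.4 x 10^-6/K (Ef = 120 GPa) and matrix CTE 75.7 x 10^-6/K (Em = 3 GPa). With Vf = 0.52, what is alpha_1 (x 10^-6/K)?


E1 = Ef*Vf + Em*(1-Vf) = 63.84
alpha_1 = (alpha_f*Ef*Vf + alpha_m*Em*(1-Vf))/E1 = 2.1 x 10^-6/K

2.1 x 10^-6/K


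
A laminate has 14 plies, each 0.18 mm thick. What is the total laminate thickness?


h = n * t_ply = 14 * 0.18 = 2.52 mm

2.52 mm


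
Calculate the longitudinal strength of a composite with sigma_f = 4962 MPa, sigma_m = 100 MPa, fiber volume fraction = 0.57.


sigma_1 = sigma_f*Vf + sigma_m*(1-Vf) = 4962*0.57 + 100*0.43 = 2871.3 MPa

2871.3 MPa


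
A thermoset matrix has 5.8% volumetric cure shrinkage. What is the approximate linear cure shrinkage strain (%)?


Linear shrinkage ≈ vol_shrink/3 = 5.8/3 = 1.933%

1.933%


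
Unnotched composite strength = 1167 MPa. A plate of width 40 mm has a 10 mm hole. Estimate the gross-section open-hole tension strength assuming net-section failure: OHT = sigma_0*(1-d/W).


OHT = sigma_0*(1-d/W) = 1167*(1-10/40) = 875.3 MPa

875.3 MPa


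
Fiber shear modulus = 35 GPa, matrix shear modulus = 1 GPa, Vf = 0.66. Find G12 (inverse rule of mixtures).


1/G12 = Vf/Gf + (1-Vf)/Gm = 0.66/35 + 0.34/1
G12 = 2.79 GPa

2.79 GPa


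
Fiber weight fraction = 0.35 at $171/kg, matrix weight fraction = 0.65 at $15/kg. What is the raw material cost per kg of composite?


Cost = cost_f*Wf + cost_m*Wm = 171*0.35 + 15*0.65 = $69.6/kg

$69.6/kg


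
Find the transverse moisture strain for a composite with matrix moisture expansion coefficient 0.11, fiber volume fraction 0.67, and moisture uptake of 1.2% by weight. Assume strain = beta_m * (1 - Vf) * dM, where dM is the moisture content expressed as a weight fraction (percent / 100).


dM = 1.2/100 = 0.012
strain = beta_m * (1-Vf) * dM = 0.11 * 0.33 * 0.012 = 0.0004356

0.0004356


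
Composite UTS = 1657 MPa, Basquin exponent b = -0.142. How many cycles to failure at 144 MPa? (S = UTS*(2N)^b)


N = 0.5 * (S/UTS)^(1/b) = 0.5 * (144/1657)^(1/-0.142) = 1.4809e+07 cycles

1.4809e+07 cycles


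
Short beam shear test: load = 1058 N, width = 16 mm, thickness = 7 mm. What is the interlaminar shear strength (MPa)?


ILSS = 3F/(4bh) = 3*1058/(4*16*7) = 7.08 MPa

7.08 MPa
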